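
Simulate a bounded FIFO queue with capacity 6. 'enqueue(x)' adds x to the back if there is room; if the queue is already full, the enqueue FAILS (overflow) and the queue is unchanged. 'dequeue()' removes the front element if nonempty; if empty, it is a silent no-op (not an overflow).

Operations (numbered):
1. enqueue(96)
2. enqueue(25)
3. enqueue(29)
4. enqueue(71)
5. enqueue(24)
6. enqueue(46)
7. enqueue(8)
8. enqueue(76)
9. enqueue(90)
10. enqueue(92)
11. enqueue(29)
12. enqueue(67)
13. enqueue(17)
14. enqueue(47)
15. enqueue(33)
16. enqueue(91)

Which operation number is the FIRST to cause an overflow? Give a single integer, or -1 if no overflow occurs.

1. enqueue(96): size=1
2. enqueue(25): size=2
3. enqueue(29): size=3
4. enqueue(71): size=4
5. enqueue(24): size=5
6. enqueue(46): size=6
7. enqueue(8): size=6=cap → OVERFLOW (fail)
8. enqueue(76): size=6=cap → OVERFLOW (fail)
9. enqueue(90): size=6=cap → OVERFLOW (fail)
10. enqueue(92): size=6=cap → OVERFLOW (fail)
11. enqueue(29): size=6=cap → OVERFLOW (fail)
12. enqueue(67): size=6=cap → OVERFLOW (fail)
13. enqueue(17): size=6=cap → OVERFLOW (fail)
14. enqueue(47): size=6=cap → OVERFLOW (fail)
15. enqueue(33): size=6=cap → OVERFLOW (fail)
16. enqueue(91): size=6=cap → OVERFLOW (fail)

Answer: 7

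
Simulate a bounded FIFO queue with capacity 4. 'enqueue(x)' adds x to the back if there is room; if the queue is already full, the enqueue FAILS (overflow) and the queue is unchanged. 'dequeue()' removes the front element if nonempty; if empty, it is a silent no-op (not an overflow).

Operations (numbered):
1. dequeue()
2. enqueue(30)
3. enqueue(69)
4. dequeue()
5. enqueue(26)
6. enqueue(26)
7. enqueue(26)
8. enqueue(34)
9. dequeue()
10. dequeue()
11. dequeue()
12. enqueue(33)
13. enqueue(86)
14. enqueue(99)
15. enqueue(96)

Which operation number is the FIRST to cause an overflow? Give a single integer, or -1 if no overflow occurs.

Answer: 8

Derivation:
1. dequeue(): empty, no-op, size=0
2. enqueue(30): size=1
3. enqueue(69): size=2
4. dequeue(): size=1
5. enqueue(26): size=2
6. enqueue(26): size=3
7. enqueue(26): size=4
8. enqueue(34): size=4=cap → OVERFLOW (fail)
9. dequeue(): size=3
10. dequeue(): size=2
11. dequeue(): size=1
12. enqueue(33): size=2
13. enqueue(86): size=3
14. enqueue(99): size=4
15. enqueue(96): size=4=cap → OVERFLOW (fail)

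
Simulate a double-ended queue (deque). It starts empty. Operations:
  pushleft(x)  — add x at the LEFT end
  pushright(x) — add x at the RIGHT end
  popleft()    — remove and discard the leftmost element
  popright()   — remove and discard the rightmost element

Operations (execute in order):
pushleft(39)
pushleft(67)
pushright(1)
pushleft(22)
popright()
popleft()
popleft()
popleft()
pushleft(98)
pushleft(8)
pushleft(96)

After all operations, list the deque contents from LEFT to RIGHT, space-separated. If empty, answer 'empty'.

Answer: 96 8 98

Derivation:
pushleft(39): [39]
pushleft(67): [67, 39]
pushright(1): [67, 39, 1]
pushleft(22): [22, 67, 39, 1]
popright(): [22, 67, 39]
popleft(): [67, 39]
popleft(): [39]
popleft(): []
pushleft(98): [98]
pushleft(8): [8, 98]
pushleft(96): [96, 8, 98]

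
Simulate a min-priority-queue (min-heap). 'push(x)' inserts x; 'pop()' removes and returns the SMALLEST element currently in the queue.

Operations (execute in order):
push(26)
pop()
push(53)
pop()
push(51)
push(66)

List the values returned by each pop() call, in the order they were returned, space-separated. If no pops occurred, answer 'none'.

Answer: 26 53

Derivation:
push(26): heap contents = [26]
pop() → 26: heap contents = []
push(53): heap contents = [53]
pop() → 53: heap contents = []
push(51): heap contents = [51]
push(66): heap contents = [51, 66]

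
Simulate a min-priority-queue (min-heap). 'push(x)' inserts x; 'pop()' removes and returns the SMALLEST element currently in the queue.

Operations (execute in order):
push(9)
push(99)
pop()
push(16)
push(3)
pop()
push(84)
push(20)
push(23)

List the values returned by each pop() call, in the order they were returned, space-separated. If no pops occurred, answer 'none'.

push(9): heap contents = [9]
push(99): heap contents = [9, 99]
pop() → 9: heap contents = [99]
push(16): heap contents = [16, 99]
push(3): heap contents = [3, 16, 99]
pop() → 3: heap contents = [16, 99]
push(84): heap contents = [16, 84, 99]
push(20): heap contents = [16, 20, 84, 99]
push(23): heap contents = [16, 20, 23, 84, 99]

Answer: 9 3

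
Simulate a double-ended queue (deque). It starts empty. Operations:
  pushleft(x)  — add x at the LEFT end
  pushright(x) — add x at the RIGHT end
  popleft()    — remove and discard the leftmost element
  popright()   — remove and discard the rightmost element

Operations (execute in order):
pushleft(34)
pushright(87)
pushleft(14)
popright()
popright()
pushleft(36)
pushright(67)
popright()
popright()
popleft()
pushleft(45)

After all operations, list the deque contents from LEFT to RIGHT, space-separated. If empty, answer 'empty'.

pushleft(34): [34]
pushright(87): [34, 87]
pushleft(14): [14, 34, 87]
popright(): [14, 34]
popright(): [14]
pushleft(36): [36, 14]
pushright(67): [36, 14, 67]
popright(): [36, 14]
popright(): [36]
popleft(): []
pushleft(45): [45]

Answer: 45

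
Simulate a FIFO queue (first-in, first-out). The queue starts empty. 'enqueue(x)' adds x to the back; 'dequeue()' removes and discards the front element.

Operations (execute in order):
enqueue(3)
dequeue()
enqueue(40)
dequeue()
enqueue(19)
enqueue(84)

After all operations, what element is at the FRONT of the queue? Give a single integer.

Answer: 19

Derivation:
enqueue(3): queue = [3]
dequeue(): queue = []
enqueue(40): queue = [40]
dequeue(): queue = []
enqueue(19): queue = [19]
enqueue(84): queue = [19, 84]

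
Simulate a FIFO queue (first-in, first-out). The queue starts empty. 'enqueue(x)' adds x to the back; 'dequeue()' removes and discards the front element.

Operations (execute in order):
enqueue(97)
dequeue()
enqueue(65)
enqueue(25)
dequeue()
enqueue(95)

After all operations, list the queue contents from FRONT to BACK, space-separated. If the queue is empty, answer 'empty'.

Answer: 25 95

Derivation:
enqueue(97): [97]
dequeue(): []
enqueue(65): [65]
enqueue(25): [65, 25]
dequeue(): [25]
enqueue(95): [25, 95]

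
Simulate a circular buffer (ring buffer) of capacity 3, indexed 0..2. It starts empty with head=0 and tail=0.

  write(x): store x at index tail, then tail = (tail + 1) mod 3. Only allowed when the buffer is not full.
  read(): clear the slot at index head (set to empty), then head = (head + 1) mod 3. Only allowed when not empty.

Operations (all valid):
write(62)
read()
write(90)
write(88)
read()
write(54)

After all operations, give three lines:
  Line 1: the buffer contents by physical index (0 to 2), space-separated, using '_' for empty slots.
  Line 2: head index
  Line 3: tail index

write(62): buf=[62 _ _], head=0, tail=1, size=1
read(): buf=[_ _ _], head=1, tail=1, size=0
write(90): buf=[_ 90 _], head=1, tail=2, size=1
write(88): buf=[_ 90 88], head=1, tail=0, size=2
read(): buf=[_ _ 88], head=2, tail=0, size=1
write(54): buf=[54 _ 88], head=2, tail=1, size=2

Answer: 54 _ 88
2
1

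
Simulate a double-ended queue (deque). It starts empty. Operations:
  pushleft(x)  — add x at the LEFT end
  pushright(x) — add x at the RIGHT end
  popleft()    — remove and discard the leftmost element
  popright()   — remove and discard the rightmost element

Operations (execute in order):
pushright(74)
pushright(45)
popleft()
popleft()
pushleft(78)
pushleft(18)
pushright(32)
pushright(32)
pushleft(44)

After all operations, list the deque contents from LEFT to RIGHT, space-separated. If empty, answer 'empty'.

Answer: 44 18 78 32 32

Derivation:
pushright(74): [74]
pushright(45): [74, 45]
popleft(): [45]
popleft(): []
pushleft(78): [78]
pushleft(18): [18, 78]
pushright(32): [18, 78, 32]
pushright(32): [18, 78, 32, 32]
pushleft(44): [44, 18, 78, 32, 32]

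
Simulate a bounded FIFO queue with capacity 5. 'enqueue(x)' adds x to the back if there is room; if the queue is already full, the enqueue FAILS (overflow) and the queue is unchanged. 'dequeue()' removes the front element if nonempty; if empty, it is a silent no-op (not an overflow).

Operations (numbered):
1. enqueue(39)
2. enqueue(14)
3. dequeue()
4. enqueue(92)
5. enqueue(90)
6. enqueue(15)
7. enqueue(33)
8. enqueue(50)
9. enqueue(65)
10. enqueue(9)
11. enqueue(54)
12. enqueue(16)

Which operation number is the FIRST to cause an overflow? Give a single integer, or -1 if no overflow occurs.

1. enqueue(39): size=1
2. enqueue(14): size=2
3. dequeue(): size=1
4. enqueue(92): size=2
5. enqueue(90): size=3
6. enqueue(15): size=4
7. enqueue(33): size=5
8. enqueue(50): size=5=cap → OVERFLOW (fail)
9. enqueue(65): size=5=cap → OVERFLOW (fail)
10. enqueue(9): size=5=cap → OVERFLOW (fail)
11. enqueue(54): size=5=cap → OVERFLOW (fail)
12. enqueue(16): size=5=cap → OVERFLOW (fail)

Answer: 8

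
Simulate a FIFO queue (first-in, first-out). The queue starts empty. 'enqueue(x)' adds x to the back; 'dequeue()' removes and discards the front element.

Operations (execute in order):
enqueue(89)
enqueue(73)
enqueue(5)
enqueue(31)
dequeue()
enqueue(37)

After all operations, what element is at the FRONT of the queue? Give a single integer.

Answer: 73

Derivation:
enqueue(89): queue = [89]
enqueue(73): queue = [89, 73]
enqueue(5): queue = [89, 73, 5]
enqueue(31): queue = [89, 73, 5, 31]
dequeue(): queue = [73, 5, 31]
enqueue(37): queue = [73, 5, 31, 37]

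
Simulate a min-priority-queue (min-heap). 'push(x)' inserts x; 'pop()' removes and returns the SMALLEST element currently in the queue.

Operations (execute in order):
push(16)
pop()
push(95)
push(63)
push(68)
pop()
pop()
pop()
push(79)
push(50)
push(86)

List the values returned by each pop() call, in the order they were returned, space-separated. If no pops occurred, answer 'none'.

Answer: 16 63 68 95

Derivation:
push(16): heap contents = [16]
pop() → 16: heap contents = []
push(95): heap contents = [95]
push(63): heap contents = [63, 95]
push(68): heap contents = [63, 68, 95]
pop() → 63: heap contents = [68, 95]
pop() → 68: heap contents = [95]
pop() → 95: heap contents = []
push(79): heap contents = [79]
push(50): heap contents = [50, 79]
push(86): heap contents = [50, 79, 86]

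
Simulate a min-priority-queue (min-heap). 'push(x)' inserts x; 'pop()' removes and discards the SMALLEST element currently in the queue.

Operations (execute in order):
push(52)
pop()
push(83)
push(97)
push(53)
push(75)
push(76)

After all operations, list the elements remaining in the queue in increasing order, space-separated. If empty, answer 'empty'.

Answer: 53 75 76 83 97

Derivation:
push(52): heap contents = [52]
pop() → 52: heap contents = []
push(83): heap contents = [83]
push(97): heap contents = [83, 97]
push(53): heap contents = [53, 83, 97]
push(75): heap contents = [53, 75, 83, 97]
push(76): heap contents = [53, 75, 76, 83, 97]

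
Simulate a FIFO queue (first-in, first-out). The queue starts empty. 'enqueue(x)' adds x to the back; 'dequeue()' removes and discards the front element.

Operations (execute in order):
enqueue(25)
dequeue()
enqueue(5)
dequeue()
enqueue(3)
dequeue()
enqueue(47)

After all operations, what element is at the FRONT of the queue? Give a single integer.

enqueue(25): queue = [25]
dequeue(): queue = []
enqueue(5): queue = [5]
dequeue(): queue = []
enqueue(3): queue = [3]
dequeue(): queue = []
enqueue(47): queue = [47]

Answer: 47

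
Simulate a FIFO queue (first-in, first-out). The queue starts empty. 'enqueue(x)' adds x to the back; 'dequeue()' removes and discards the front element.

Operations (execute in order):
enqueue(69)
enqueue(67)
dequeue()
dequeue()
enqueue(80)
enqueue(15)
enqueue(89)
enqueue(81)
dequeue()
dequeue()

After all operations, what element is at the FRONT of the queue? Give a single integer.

enqueue(69): queue = [69]
enqueue(67): queue = [69, 67]
dequeue(): queue = [67]
dequeue(): queue = []
enqueue(80): queue = [80]
enqueue(15): queue = [80, 15]
enqueue(89): queue = [80, 15, 89]
enqueue(81): queue = [80, 15, 89, 81]
dequeue(): queue = [15, 89, 81]
dequeue(): queue = [89, 81]

Answer: 89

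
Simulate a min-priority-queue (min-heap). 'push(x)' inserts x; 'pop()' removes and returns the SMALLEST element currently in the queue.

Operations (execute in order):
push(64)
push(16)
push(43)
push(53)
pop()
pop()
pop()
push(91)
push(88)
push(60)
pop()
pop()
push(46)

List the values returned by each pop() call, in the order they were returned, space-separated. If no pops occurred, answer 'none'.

push(64): heap contents = [64]
push(16): heap contents = [16, 64]
push(43): heap contents = [16, 43, 64]
push(53): heap contents = [16, 43, 53, 64]
pop() → 16: heap contents = [43, 53, 64]
pop() → 43: heap contents = [53, 64]
pop() → 53: heap contents = [64]
push(91): heap contents = [64, 91]
push(88): heap contents = [64, 88, 91]
push(60): heap contents = [60, 64, 88, 91]
pop() → 60: heap contents = [64, 88, 91]
pop() → 64: heap contents = [88, 91]
push(46): heap contents = [46, 88, 91]

Answer: 16 43 53 60 64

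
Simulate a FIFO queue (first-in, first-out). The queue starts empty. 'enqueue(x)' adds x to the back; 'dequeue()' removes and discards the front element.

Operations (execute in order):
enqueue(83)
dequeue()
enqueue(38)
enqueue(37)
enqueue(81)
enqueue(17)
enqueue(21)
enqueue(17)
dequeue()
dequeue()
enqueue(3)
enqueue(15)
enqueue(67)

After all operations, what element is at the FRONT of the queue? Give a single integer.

enqueue(83): queue = [83]
dequeue(): queue = []
enqueue(38): queue = [38]
enqueue(37): queue = [38, 37]
enqueue(81): queue = [38, 37, 81]
enqueue(17): queue = [38, 37, 81, 17]
enqueue(21): queue = [38, 37, 81, 17, 21]
enqueue(17): queue = [38, 37, 81, 17, 21, 17]
dequeue(): queue = [37, 81, 17, 21, 17]
dequeue(): queue = [81, 17, 21, 17]
enqueue(3): queue = [81, 17, 21, 17, 3]
enqueue(15): queue = [81, 17, 21, 17, 3, 15]
enqueue(67): queue = [81, 17, 21, 17, 3, 15, 67]

Answer: 81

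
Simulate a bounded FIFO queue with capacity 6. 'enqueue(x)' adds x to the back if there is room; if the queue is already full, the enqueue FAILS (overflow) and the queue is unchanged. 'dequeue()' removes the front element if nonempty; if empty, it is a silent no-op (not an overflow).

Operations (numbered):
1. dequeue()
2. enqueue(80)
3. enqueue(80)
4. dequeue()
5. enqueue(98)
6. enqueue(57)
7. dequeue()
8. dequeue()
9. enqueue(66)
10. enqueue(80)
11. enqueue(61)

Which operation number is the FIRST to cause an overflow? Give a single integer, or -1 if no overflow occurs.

1. dequeue(): empty, no-op, size=0
2. enqueue(80): size=1
3. enqueue(80): size=2
4. dequeue(): size=1
5. enqueue(98): size=2
6. enqueue(57): size=3
7. dequeue(): size=2
8. dequeue(): size=1
9. enqueue(66): size=2
10. enqueue(80): size=3
11. enqueue(61): size=4

Answer: -1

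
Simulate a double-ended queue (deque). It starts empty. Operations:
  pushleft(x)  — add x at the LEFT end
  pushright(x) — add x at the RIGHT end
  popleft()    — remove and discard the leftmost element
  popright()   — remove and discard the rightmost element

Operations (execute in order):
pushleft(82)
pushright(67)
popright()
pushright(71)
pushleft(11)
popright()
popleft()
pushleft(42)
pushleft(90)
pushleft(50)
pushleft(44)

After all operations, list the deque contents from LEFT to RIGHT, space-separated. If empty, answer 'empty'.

Answer: 44 50 90 42 82

Derivation:
pushleft(82): [82]
pushright(67): [82, 67]
popright(): [82]
pushright(71): [82, 71]
pushleft(11): [11, 82, 71]
popright(): [11, 82]
popleft(): [82]
pushleft(42): [42, 82]
pushleft(90): [90, 42, 82]
pushleft(50): [50, 90, 42, 82]
pushleft(44): [44, 50, 90, 42, 82]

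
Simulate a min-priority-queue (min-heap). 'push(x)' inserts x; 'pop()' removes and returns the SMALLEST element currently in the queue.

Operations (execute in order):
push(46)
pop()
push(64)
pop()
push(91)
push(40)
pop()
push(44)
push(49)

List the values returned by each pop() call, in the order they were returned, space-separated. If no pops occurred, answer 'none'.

push(46): heap contents = [46]
pop() → 46: heap contents = []
push(64): heap contents = [64]
pop() → 64: heap contents = []
push(91): heap contents = [91]
push(40): heap contents = [40, 91]
pop() → 40: heap contents = [91]
push(44): heap contents = [44, 91]
push(49): heap contents = [44, 49, 91]

Answer: 46 64 40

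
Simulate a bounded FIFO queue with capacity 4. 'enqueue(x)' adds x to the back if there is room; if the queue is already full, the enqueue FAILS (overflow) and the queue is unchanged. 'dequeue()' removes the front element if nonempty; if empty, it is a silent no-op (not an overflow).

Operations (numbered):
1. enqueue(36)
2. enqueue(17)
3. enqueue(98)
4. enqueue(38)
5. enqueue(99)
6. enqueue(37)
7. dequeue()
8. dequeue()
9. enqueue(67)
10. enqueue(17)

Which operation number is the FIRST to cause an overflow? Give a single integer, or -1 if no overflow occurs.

1. enqueue(36): size=1
2. enqueue(17): size=2
3. enqueue(98): size=3
4. enqueue(38): size=4
5. enqueue(99): size=4=cap → OVERFLOW (fail)
6. enqueue(37): size=4=cap → OVERFLOW (fail)
7. dequeue(): size=3
8. dequeue(): size=2
9. enqueue(67): size=3
10. enqueue(17): size=4

Answer: 5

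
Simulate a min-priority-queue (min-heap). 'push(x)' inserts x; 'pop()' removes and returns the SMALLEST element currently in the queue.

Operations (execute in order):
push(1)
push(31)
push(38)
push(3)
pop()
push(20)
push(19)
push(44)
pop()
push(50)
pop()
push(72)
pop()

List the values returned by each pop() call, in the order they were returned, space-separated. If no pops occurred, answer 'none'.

push(1): heap contents = [1]
push(31): heap contents = [1, 31]
push(38): heap contents = [1, 31, 38]
push(3): heap contents = [1, 3, 31, 38]
pop() → 1: heap contents = [3, 31, 38]
push(20): heap contents = [3, 20, 31, 38]
push(19): heap contents = [3, 19, 20, 31, 38]
push(44): heap contents = [3, 19, 20, 31, 38, 44]
pop() → 3: heap contents = [19, 20, 31, 38, 44]
push(50): heap contents = [19, 20, 31, 38, 44, 50]
pop() → 19: heap contents = [20, 31, 38, 44, 50]
push(72): heap contents = [20, 31, 38, 44, 50, 72]
pop() → 20: heap contents = [31, 38, 44, 50, 72]

Answer: 1 3 19 20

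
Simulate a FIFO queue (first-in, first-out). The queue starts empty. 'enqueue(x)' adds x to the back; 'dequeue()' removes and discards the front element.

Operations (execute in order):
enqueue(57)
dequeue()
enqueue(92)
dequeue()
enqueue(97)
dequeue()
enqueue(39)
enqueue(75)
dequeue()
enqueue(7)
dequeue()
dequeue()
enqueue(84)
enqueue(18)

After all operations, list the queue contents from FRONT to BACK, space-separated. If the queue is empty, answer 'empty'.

Answer: 84 18

Derivation:
enqueue(57): [57]
dequeue(): []
enqueue(92): [92]
dequeue(): []
enqueue(97): [97]
dequeue(): []
enqueue(39): [39]
enqueue(75): [39, 75]
dequeue(): [75]
enqueue(7): [75, 7]
dequeue(): [7]
dequeue(): []
enqueue(84): [84]
enqueue(18): [84, 18]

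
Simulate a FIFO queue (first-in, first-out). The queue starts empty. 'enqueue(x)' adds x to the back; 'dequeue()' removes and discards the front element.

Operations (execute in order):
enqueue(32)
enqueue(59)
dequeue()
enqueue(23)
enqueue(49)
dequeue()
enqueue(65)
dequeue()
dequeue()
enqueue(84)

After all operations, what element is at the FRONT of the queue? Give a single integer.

Answer: 65

Derivation:
enqueue(32): queue = [32]
enqueue(59): queue = [32, 59]
dequeue(): queue = [59]
enqueue(23): queue = [59, 23]
enqueue(49): queue = [59, 23, 49]
dequeue(): queue = [23, 49]
enqueue(65): queue = [23, 49, 65]
dequeue(): queue = [49, 65]
dequeue(): queue = [65]
enqueue(84): queue = [65, 84]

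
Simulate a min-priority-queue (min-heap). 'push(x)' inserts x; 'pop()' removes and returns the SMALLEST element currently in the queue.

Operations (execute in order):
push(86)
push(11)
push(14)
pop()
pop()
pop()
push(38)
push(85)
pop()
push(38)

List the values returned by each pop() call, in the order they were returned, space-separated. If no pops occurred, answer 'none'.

push(86): heap contents = [86]
push(11): heap contents = [11, 86]
push(14): heap contents = [11, 14, 86]
pop() → 11: heap contents = [14, 86]
pop() → 14: heap contents = [86]
pop() → 86: heap contents = []
push(38): heap contents = [38]
push(85): heap contents = [38, 85]
pop() → 38: heap contents = [85]
push(38): heap contents = [38, 85]

Answer: 11 14 86 38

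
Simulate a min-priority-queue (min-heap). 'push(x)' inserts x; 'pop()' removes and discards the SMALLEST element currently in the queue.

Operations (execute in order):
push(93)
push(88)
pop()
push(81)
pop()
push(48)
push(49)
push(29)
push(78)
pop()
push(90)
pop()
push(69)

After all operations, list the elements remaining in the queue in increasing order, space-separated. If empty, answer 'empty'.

Answer: 49 69 78 90 93

Derivation:
push(93): heap contents = [93]
push(88): heap contents = [88, 93]
pop() → 88: heap contents = [93]
push(81): heap contents = [81, 93]
pop() → 81: heap contents = [93]
push(48): heap contents = [48, 93]
push(49): heap contents = [48, 49, 93]
push(29): heap contents = [29, 48, 49, 93]
push(78): heap contents = [29, 48, 49, 78, 93]
pop() → 29: heap contents = [48, 49, 78, 93]
push(90): heap contents = [48, 49, 78, 90, 93]
pop() → 48: heap contents = [49, 78, 90, 93]
push(69): heap contents = [49, 69, 78, 90, 93]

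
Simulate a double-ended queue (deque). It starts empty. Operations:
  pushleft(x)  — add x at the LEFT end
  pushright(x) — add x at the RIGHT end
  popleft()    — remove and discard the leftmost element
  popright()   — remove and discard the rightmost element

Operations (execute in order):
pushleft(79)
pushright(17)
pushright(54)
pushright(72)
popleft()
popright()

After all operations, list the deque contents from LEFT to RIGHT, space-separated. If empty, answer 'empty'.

Answer: 17 54

Derivation:
pushleft(79): [79]
pushright(17): [79, 17]
pushright(54): [79, 17, 54]
pushright(72): [79, 17, 54, 72]
popleft(): [17, 54, 72]
popright(): [17, 54]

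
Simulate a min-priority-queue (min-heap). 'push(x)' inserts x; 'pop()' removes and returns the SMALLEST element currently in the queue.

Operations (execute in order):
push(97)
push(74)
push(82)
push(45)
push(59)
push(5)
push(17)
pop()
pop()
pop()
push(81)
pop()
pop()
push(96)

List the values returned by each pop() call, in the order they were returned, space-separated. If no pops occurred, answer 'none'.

Answer: 5 17 45 59 74

Derivation:
push(97): heap contents = [97]
push(74): heap contents = [74, 97]
push(82): heap contents = [74, 82, 97]
push(45): heap contents = [45, 74, 82, 97]
push(59): heap contents = [45, 59, 74, 82, 97]
push(5): heap contents = [5, 45, 59, 74, 82, 97]
push(17): heap contents = [5, 17, 45, 59, 74, 82, 97]
pop() → 5: heap contents = [17, 45, 59, 74, 82, 97]
pop() → 17: heap contents = [45, 59, 74, 82, 97]
pop() → 45: heap contents = [59, 74, 82, 97]
push(81): heap contents = [59, 74, 81, 82, 97]
pop() → 59: heap contents = [74, 81, 82, 97]
pop() → 74: heap contents = [81, 82, 97]
push(96): heap contents = [81, 82, 96, 97]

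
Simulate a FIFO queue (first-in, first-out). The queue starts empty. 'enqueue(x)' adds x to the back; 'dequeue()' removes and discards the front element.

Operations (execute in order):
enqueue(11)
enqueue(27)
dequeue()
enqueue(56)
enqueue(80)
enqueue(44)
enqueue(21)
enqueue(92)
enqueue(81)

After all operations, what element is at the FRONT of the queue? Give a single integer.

Answer: 27

Derivation:
enqueue(11): queue = [11]
enqueue(27): queue = [11, 27]
dequeue(): queue = [27]
enqueue(56): queue = [27, 56]
enqueue(80): queue = [27, 56, 80]
enqueue(44): queue = [27, 56, 80, 44]
enqueue(21): queue = [27, 56, 80, 44, 21]
enqueue(92): queue = [27, 56, 80, 44, 21, 92]
enqueue(81): queue = [27, 56, 80, 44, 21, 92, 81]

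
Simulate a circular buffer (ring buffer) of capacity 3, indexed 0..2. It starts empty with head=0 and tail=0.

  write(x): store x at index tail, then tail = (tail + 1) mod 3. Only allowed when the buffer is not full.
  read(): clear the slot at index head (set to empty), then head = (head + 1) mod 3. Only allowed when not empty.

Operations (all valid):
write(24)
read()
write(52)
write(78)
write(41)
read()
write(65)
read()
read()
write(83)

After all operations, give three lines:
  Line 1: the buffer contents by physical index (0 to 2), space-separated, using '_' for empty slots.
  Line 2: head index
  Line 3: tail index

write(24): buf=[24 _ _], head=0, tail=1, size=1
read(): buf=[_ _ _], head=1, tail=1, size=0
write(52): buf=[_ 52 _], head=1, tail=2, size=1
write(78): buf=[_ 52 78], head=1, tail=0, size=2
write(41): buf=[41 52 78], head=1, tail=1, size=3
read(): buf=[41 _ 78], head=2, tail=1, size=2
write(65): buf=[41 65 78], head=2, tail=2, size=3
read(): buf=[41 65 _], head=0, tail=2, size=2
read(): buf=[_ 65 _], head=1, tail=2, size=1
write(83): buf=[_ 65 83], head=1, tail=0, size=2

Answer: _ 65 83
1
0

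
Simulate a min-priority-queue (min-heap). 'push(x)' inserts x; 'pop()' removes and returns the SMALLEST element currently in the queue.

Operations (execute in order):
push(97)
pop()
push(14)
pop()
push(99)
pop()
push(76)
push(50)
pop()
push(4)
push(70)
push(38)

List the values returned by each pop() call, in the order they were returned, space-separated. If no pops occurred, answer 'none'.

Answer: 97 14 99 50

Derivation:
push(97): heap contents = [97]
pop() → 97: heap contents = []
push(14): heap contents = [14]
pop() → 14: heap contents = []
push(99): heap contents = [99]
pop() → 99: heap contents = []
push(76): heap contents = [76]
push(50): heap contents = [50, 76]
pop() → 50: heap contents = [76]
push(4): heap contents = [4, 76]
push(70): heap contents = [4, 70, 76]
push(38): heap contents = [4, 38, 70, 76]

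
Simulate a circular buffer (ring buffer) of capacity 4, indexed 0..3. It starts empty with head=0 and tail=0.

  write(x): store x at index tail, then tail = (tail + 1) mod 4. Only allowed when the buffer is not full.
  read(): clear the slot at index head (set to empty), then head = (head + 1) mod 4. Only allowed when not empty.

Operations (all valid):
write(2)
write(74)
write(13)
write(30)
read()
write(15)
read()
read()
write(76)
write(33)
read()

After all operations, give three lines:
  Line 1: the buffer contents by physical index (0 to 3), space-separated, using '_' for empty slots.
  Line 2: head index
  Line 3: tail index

Answer: 15 76 33 _
0
3

Derivation:
write(2): buf=[2 _ _ _], head=0, tail=1, size=1
write(74): buf=[2 74 _ _], head=0, tail=2, size=2
write(13): buf=[2 74 13 _], head=0, tail=3, size=3
write(30): buf=[2 74 13 30], head=0, tail=0, size=4
read(): buf=[_ 74 13 30], head=1, tail=0, size=3
write(15): buf=[15 74 13 30], head=1, tail=1, size=4
read(): buf=[15 _ 13 30], head=2, tail=1, size=3
read(): buf=[15 _ _ 30], head=3, tail=1, size=2
write(76): buf=[15 76 _ 30], head=3, tail=2, size=3
write(33): buf=[15 76 33 30], head=3, tail=3, size=4
read(): buf=[15 76 33 _], head=0, tail=3, size=3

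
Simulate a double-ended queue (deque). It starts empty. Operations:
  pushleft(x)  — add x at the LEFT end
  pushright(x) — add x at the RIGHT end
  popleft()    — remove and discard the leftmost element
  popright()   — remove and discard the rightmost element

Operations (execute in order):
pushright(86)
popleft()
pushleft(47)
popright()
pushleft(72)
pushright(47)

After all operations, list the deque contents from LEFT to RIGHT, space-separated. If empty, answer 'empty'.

Answer: 72 47

Derivation:
pushright(86): [86]
popleft(): []
pushleft(47): [47]
popright(): []
pushleft(72): [72]
pushright(47): [72, 47]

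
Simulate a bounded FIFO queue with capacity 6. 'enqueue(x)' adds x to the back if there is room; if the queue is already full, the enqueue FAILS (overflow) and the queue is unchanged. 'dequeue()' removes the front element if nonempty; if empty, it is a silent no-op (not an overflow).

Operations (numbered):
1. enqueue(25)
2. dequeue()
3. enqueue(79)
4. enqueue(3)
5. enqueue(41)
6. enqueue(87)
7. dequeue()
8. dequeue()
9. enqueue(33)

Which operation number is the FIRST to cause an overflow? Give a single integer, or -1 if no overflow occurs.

Answer: -1

Derivation:
1. enqueue(25): size=1
2. dequeue(): size=0
3. enqueue(79): size=1
4. enqueue(3): size=2
5. enqueue(41): size=3
6. enqueue(87): size=4
7. dequeue(): size=3
8. dequeue(): size=2
9. enqueue(33): size=3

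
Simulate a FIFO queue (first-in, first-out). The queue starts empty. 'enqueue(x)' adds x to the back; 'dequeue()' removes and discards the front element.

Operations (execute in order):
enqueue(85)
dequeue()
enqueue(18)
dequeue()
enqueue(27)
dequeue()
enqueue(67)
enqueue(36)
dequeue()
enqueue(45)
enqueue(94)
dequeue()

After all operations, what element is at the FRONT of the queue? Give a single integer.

enqueue(85): queue = [85]
dequeue(): queue = []
enqueue(18): queue = [18]
dequeue(): queue = []
enqueue(27): queue = [27]
dequeue(): queue = []
enqueue(67): queue = [67]
enqueue(36): queue = [67, 36]
dequeue(): queue = [36]
enqueue(45): queue = [36, 45]
enqueue(94): queue = [36, 45, 94]
dequeue(): queue = [45, 94]

Answer: 45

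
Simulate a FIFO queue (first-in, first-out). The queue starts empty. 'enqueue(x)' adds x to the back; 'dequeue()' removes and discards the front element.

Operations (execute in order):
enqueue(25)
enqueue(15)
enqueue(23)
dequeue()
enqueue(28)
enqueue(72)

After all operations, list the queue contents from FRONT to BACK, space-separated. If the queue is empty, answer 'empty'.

enqueue(25): [25]
enqueue(15): [25, 15]
enqueue(23): [25, 15, 23]
dequeue(): [15, 23]
enqueue(28): [15, 23, 28]
enqueue(72): [15, 23, 28, 72]

Answer: 15 23 28 72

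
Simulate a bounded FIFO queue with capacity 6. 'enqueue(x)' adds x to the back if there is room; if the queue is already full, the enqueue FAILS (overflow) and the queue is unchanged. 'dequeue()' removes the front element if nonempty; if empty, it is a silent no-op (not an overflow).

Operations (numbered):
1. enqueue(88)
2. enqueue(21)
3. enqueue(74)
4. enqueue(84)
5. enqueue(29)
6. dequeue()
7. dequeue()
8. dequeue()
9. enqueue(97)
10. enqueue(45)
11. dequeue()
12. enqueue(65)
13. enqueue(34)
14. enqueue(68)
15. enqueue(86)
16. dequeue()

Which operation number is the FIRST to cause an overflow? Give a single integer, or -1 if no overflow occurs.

Answer: 15

Derivation:
1. enqueue(88): size=1
2. enqueue(21): size=2
3. enqueue(74): size=3
4. enqueue(84): size=4
5. enqueue(29): size=5
6. dequeue(): size=4
7. dequeue(): size=3
8. dequeue(): size=2
9. enqueue(97): size=3
10. enqueue(45): size=4
11. dequeue(): size=3
12. enqueue(65): size=4
13. enqueue(34): size=5
14. enqueue(68): size=6
15. enqueue(86): size=6=cap → OVERFLOW (fail)
16. dequeue(): size=5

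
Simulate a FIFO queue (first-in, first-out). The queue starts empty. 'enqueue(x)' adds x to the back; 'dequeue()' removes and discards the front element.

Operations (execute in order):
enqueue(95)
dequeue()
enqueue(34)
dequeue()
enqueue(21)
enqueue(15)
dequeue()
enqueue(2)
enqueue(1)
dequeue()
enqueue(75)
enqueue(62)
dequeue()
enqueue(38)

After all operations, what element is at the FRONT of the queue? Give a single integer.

enqueue(95): queue = [95]
dequeue(): queue = []
enqueue(34): queue = [34]
dequeue(): queue = []
enqueue(21): queue = [21]
enqueue(15): queue = [21, 15]
dequeue(): queue = [15]
enqueue(2): queue = [15, 2]
enqueue(1): queue = [15, 2, 1]
dequeue(): queue = [2, 1]
enqueue(75): queue = [2, 1, 75]
enqueue(62): queue = [2, 1, 75, 62]
dequeue(): queue = [1, 75, 62]
enqueue(38): queue = [1, 75, 62, 38]

Answer: 1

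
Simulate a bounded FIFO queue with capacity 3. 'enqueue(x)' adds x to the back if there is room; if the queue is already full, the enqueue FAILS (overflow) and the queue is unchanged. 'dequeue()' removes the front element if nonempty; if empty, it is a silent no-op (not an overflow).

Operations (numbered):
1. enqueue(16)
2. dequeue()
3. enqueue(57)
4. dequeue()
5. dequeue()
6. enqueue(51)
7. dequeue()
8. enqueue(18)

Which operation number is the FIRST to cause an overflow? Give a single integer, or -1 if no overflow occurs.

1. enqueue(16): size=1
2. dequeue(): size=0
3. enqueue(57): size=1
4. dequeue(): size=0
5. dequeue(): empty, no-op, size=0
6. enqueue(51): size=1
7. dequeue(): size=0
8. enqueue(18): size=1

Answer: -1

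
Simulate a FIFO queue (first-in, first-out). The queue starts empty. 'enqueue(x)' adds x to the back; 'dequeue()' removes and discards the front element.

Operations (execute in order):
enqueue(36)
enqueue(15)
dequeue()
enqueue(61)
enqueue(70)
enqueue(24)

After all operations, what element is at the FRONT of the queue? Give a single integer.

Answer: 15

Derivation:
enqueue(36): queue = [36]
enqueue(15): queue = [36, 15]
dequeue(): queue = [15]
enqueue(61): queue = [15, 61]
enqueue(70): queue = [15, 61, 70]
enqueue(24): queue = [15, 61, 70, 24]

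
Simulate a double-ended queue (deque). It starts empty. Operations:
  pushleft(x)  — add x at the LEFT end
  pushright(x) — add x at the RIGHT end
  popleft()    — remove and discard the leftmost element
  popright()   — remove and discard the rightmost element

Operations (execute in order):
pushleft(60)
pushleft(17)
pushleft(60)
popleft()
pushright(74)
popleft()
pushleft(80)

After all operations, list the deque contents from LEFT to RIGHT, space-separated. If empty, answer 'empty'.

pushleft(60): [60]
pushleft(17): [17, 60]
pushleft(60): [60, 17, 60]
popleft(): [17, 60]
pushright(74): [17, 60, 74]
popleft(): [60, 74]
pushleft(80): [80, 60, 74]

Answer: 80 60 74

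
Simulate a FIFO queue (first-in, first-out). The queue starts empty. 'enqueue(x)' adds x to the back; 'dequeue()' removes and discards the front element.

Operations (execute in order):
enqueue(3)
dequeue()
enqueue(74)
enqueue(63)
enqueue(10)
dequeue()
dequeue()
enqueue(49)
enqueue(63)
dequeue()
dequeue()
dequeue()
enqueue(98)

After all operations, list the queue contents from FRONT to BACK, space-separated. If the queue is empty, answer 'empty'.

enqueue(3): [3]
dequeue(): []
enqueue(74): [74]
enqueue(63): [74, 63]
enqueue(10): [74, 63, 10]
dequeue(): [63, 10]
dequeue(): [10]
enqueue(49): [10, 49]
enqueue(63): [10, 49, 63]
dequeue(): [49, 63]
dequeue(): [63]
dequeue(): []
enqueue(98): [98]

Answer: 98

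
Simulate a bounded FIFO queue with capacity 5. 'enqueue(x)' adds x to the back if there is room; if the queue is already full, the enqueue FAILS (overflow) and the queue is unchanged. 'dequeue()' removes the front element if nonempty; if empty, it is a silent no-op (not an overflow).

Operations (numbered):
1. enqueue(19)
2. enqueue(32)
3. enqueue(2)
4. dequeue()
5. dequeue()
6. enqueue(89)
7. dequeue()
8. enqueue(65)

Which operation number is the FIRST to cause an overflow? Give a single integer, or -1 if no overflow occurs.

Answer: -1

Derivation:
1. enqueue(19): size=1
2. enqueue(32): size=2
3. enqueue(2): size=3
4. dequeue(): size=2
5. dequeue(): size=1
6. enqueue(89): size=2
7. dequeue(): size=1
8. enqueue(65): size=2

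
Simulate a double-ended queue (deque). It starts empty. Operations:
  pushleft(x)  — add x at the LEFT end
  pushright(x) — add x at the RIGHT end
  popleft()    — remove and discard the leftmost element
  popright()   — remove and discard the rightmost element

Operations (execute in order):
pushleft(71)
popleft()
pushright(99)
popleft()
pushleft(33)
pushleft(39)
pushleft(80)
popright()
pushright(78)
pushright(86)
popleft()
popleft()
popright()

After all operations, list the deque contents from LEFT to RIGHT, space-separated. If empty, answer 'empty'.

Answer: 78

Derivation:
pushleft(71): [71]
popleft(): []
pushright(99): [99]
popleft(): []
pushleft(33): [33]
pushleft(39): [39, 33]
pushleft(80): [80, 39, 33]
popright(): [80, 39]
pushright(78): [80, 39, 78]
pushright(86): [80, 39, 78, 86]
popleft(): [39, 78, 86]
popleft(): [78, 86]
popright(): [78]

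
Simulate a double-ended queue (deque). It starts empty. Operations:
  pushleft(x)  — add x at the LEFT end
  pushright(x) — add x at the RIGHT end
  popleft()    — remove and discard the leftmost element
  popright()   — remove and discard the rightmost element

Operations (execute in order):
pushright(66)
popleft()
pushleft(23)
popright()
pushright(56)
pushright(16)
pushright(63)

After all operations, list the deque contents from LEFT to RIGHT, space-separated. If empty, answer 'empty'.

Answer: 56 16 63

Derivation:
pushright(66): [66]
popleft(): []
pushleft(23): [23]
popright(): []
pushright(56): [56]
pushright(16): [56, 16]
pushright(63): [56, 16, 63]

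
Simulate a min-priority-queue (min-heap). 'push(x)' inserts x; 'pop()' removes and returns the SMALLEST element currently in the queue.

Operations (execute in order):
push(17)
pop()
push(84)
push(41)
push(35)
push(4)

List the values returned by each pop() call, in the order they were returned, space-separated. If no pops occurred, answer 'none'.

Answer: 17

Derivation:
push(17): heap contents = [17]
pop() → 17: heap contents = []
push(84): heap contents = [84]
push(41): heap contents = [41, 84]
push(35): heap contents = [35, 41, 84]
push(4): heap contents = [4, 35, 41, 84]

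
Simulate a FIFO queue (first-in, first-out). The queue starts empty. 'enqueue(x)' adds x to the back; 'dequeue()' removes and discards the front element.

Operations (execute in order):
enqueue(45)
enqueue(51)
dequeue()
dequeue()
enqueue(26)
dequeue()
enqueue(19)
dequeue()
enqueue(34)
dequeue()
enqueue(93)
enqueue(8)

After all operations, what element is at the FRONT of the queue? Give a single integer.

Answer: 93

Derivation:
enqueue(45): queue = [45]
enqueue(51): queue = [45, 51]
dequeue(): queue = [51]
dequeue(): queue = []
enqueue(26): queue = [26]
dequeue(): queue = []
enqueue(19): queue = [19]
dequeue(): queue = []
enqueue(34): queue = [34]
dequeue(): queue = []
enqueue(93): queue = [93]
enqueue(8): queue = [93, 8]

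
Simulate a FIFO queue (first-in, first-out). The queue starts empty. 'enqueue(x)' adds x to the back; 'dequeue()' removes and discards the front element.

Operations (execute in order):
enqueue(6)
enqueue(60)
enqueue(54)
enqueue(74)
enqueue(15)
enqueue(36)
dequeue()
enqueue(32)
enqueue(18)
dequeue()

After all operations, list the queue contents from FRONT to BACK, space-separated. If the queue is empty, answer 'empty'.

enqueue(6): [6]
enqueue(60): [6, 60]
enqueue(54): [6, 60, 54]
enqueue(74): [6, 60, 54, 74]
enqueue(15): [6, 60, 54, 74, 15]
enqueue(36): [6, 60, 54, 74, 15, 36]
dequeue(): [60, 54, 74, 15, 36]
enqueue(32): [60, 54, 74, 15, 36, 32]
enqueue(18): [60, 54, 74, 15, 36, 32, 18]
dequeue(): [54, 74, 15, 36, 32, 18]

Answer: 54 74 15 36 32 18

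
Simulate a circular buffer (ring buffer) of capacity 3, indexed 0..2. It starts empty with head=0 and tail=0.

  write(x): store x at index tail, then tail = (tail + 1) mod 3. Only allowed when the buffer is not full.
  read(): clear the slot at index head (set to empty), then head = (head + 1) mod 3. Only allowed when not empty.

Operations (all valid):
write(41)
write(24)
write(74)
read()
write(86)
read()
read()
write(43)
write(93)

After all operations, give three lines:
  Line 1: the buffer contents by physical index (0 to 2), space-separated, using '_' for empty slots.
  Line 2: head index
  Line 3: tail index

write(41): buf=[41 _ _], head=0, tail=1, size=1
write(24): buf=[41 24 _], head=0, tail=2, size=2
write(74): buf=[41 24 74], head=0, tail=0, size=3
read(): buf=[_ 24 74], head=1, tail=0, size=2
write(86): buf=[86 24 74], head=1, tail=1, size=3
read(): buf=[86 _ 74], head=2, tail=1, size=2
read(): buf=[86 _ _], head=0, tail=1, size=1
write(43): buf=[86 43 _], head=0, tail=2, size=2
write(93): buf=[86 43 93], head=0, tail=0, size=3

Answer: 86 43 93
0
0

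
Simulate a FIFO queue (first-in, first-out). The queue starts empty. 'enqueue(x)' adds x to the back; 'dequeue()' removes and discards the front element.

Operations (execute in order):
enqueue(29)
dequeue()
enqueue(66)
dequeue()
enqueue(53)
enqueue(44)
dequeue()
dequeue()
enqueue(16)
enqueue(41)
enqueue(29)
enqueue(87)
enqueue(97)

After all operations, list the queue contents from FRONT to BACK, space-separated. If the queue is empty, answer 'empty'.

Answer: 16 41 29 87 97

Derivation:
enqueue(29): [29]
dequeue(): []
enqueue(66): [66]
dequeue(): []
enqueue(53): [53]
enqueue(44): [53, 44]
dequeue(): [44]
dequeue(): []
enqueue(16): [16]
enqueue(41): [16, 41]
enqueue(29): [16, 41, 29]
enqueue(87): [16, 41, 29, 87]
enqueue(97): [16, 41, 29, 87, 97]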